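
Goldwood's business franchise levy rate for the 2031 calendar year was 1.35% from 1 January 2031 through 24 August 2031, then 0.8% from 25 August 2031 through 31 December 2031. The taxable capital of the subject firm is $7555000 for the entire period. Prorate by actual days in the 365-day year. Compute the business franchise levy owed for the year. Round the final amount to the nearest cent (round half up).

$87306.82

1 January – 24 August 2031: 236 days at 1.35% → $7555000 × 1.35% × 236/365 = $65945.8356
25 August – 31 December 2031: 129 days at 0.8% → $7555000 × 0.8% × 129/365 = $21360.9863
Total = $87306.8219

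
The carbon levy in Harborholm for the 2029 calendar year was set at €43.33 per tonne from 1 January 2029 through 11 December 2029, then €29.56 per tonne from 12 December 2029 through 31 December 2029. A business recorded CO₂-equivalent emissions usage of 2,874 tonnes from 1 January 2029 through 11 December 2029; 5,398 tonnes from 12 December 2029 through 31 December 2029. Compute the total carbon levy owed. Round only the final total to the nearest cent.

€284,095.30

1 January – 11 December 2029: 2,874 tonnes at €43.33/tonne → €124,530.42
12 December – 31 December 2029: 5,398 tonnes at €29.56/tonne → €159,564.88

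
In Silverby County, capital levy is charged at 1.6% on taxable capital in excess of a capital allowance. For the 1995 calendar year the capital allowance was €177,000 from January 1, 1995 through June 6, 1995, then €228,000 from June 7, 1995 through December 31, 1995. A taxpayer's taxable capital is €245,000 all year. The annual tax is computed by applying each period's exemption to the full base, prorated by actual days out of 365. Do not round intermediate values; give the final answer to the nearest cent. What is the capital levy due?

January 1 – June 6, 1995: 157 days, exemption €177,000 → (€245,000 − €177,000) × 1.6% × 157/365 = €467.9890
June 7 – December 31, 1995: 208 days, exemption €228,000 → (€245,000 − €228,000) × 1.6% × 208/365 = €155.0027
Total = €622.9918

€622.99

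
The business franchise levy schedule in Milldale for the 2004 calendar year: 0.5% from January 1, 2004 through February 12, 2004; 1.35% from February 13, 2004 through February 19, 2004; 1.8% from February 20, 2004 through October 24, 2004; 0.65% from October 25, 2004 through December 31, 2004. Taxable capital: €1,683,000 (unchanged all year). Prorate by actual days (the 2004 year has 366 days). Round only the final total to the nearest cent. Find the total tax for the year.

January 1 – February 12, 2004: 43 days at 0.5% → €1,683,000 × 0.5% × 43/366 = €988.6475
February 13 – February 19, 2004: 7 days at 1.35% → €1,683,000 × 1.35% × 7/366 = €434.5451
February 20 – October 24, 2004: 248 days at 1.8% → €1,683,000 × 1.8% × 248/366 = €20,527.0820
October 25 – December 31, 2004: 68 days at 0.65% → €1,683,000 × 0.65% × 68/366 = €2,032.4754
Total = €23,982.7500

€23,982.75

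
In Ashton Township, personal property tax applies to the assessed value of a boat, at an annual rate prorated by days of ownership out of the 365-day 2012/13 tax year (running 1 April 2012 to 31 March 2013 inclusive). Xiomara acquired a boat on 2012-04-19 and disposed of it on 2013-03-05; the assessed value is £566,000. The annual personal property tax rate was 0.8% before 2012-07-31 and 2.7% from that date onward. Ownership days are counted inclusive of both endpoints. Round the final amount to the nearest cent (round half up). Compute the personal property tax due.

2012-04-19 to 2012-07-30: 103 days at 0.8% → £566,000 × 0.8% × 103/365 = £1,277.7644
2012-07-31 to 2013-03-05: 218 days at 2.7% → £566,000 × 2.7% × 218/365 = £9,127.3315
Total = £10,405.0959

£10,405.10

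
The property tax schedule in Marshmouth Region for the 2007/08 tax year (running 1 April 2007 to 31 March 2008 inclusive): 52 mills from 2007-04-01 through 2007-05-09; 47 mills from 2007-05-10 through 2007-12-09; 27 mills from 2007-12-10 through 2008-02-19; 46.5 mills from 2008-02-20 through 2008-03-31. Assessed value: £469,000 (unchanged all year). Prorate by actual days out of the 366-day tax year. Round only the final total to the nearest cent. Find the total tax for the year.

£20,421.36

2007-04-01 to 2007-05-09: 39 days at 52 mills → £469,000 × 5.2% × 39/366 = £2,598.7213
2007-05-10 to 2007-12-09: 214 days at 47 mills → £469,000 × 4.7% × 214/366 = £12,888.5301
2007-12-10 to 2008-02-19: 72 days at 27 mills → £469,000 × 2.7% × 72/366 = £2,491.0820
2008-02-20 to 2008-03-31: 41 days at 46.5 mills → £469,000 × 4.65% × 41/366 = £2,443.0287
Total = £20,421.3620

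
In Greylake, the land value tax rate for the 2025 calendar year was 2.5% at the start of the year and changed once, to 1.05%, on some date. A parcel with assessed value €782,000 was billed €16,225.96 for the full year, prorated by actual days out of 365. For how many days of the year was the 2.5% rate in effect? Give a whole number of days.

258 days

Let d = days at the first rate; then 365 − d days at the second rate.
€782,000 × [2.5%·d + 1.05%·(365−d)] / 365 = €16,225.96
Solving gives d = 258, so the new rate took effect on 16 September 2025.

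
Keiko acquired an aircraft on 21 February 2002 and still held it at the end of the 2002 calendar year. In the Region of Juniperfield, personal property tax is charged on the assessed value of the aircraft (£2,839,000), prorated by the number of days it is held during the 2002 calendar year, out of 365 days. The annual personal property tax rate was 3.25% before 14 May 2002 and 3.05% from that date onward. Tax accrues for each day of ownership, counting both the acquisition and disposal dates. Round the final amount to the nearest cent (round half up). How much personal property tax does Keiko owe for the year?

£75,766.30

21 February – 13 May 2002: 82 days at 3.25% → £2,839,000 × 3.25% × 82/365 = £20,728.5890
14 May – 31 December 2002: 232 days at 3.05% → £2,839,000 × 3.05% × 232/365 = £55,037.7096
Total = £75,766.2986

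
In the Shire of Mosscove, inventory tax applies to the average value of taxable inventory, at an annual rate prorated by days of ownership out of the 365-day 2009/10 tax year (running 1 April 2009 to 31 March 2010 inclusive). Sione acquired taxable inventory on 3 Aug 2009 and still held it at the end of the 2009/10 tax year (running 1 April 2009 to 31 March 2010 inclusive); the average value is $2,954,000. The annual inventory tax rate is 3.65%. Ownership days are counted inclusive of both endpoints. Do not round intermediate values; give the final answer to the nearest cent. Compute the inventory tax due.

$71,191.40

Days held (3 Aug 2009 – 31 Mar 2010): 241 out of 365
Tax = $2,954,000 × 3.65% × 241/365 = $71,191.4000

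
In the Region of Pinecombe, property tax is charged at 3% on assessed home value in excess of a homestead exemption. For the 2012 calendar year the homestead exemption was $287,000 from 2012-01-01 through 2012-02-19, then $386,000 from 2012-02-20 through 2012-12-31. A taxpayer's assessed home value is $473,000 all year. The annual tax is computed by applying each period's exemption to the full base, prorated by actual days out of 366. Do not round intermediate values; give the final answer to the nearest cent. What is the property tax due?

2012-01-01 to 2012-02-19: 50 days, exemption $287,000 → ($473,000 − $287,000) × 3% × 50/366 = $762.2951
2012-02-20 to 2012-12-31: 316 days, exemption $386,000 → ($473,000 − $386,000) × 3% × 316/366 = $2,253.4426
Total = $3,015.7377

$3,015.74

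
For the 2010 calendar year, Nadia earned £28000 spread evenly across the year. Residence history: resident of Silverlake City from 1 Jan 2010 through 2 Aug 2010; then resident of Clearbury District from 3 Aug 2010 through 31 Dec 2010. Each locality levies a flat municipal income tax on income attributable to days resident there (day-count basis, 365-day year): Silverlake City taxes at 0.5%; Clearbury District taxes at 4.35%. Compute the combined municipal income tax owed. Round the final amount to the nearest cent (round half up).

Silverlake City, 1 Jan – 2 Aug 2010: 214 days → £28000 × 0.5% × 214/365 = £82.0822
Clearbury District, 3 Aug – 31 Dec 2010: 151 days → £28000 × 4.35% × 151/365 = £503.8849
Total = £585.9671

£585.97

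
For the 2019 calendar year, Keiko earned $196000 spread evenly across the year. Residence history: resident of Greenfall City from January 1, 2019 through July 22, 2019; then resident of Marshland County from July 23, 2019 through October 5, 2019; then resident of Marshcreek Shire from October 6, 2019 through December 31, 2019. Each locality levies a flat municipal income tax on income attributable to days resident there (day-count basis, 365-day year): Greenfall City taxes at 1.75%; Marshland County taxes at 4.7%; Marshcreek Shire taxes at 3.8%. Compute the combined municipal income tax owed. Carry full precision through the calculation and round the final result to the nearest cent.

Greenfall City, January 1 – July 22, 2019: 203 days → $196000 × 1.75% × 203/365 = $1907.6438
Marshland County, July 23 – October 5, 2019: 75 days → $196000 × 4.7% × 75/365 = $1892.8767
Marshcreek Shire, October 6 – December 31, 2019: 87 days → $196000 × 3.8% × 87/365 = $1775.2767
Total = $5575.7973

$5575.80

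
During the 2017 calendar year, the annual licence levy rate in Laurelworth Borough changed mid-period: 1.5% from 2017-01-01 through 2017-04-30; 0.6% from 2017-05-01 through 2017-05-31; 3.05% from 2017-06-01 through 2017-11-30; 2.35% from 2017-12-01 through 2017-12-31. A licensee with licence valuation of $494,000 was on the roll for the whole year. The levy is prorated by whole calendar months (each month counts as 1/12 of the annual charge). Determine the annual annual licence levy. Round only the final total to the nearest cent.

2017-01-01 to 2017-04-30: 4 months at 1.5% → $494,000 × 1.5% × 4/12 = $2,470.0000
2017-05-01 to 2017-05-31: 1 month at 0.6% → $494,000 × 0.6% × 1/12 = $247.0000
2017-06-01 to 2017-11-30: 6 months at 3.05% → $494,000 × 3.05% × 6/12 = $7,533.5000
2017-12-01 to 2017-12-31: 1 month at 2.35% → $494,000 × 2.35% × 1/12 = $967.4167
Total = $11,217.9167

$11,217.92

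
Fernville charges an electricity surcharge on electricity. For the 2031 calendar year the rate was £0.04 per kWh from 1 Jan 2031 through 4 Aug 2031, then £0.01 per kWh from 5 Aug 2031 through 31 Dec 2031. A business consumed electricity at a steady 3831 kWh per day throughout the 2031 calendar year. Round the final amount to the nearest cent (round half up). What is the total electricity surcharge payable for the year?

1 Jan – 4 Aug 2031: 216 days × 3831 kWh/day = 827,496 kWh at £0.04/kWh → £33,099.84
5 Aug – 31 Dec 2031: 149 days × 3831 kWh/day = 570,819 kWh at £0.01/kWh → £5,708.19

£38,808.03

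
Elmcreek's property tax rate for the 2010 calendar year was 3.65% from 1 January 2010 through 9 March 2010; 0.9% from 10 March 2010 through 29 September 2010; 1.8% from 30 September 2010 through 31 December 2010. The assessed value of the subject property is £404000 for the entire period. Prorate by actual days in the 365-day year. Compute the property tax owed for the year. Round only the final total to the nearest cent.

1 January – 9 March 2010: 68 days at 3.65% → £404000 × 3.65% × 68/365 = £2747.2000
10 March – 29 September 2010: 204 days at 0.9% → £404000 × 0.9% × 204/365 = £2032.1753
30 September – 31 December 2010: 93 days at 1.8% → £404000 × 1.8% × 93/365 = £1852.8658
Total = £6632.2411

£6632.24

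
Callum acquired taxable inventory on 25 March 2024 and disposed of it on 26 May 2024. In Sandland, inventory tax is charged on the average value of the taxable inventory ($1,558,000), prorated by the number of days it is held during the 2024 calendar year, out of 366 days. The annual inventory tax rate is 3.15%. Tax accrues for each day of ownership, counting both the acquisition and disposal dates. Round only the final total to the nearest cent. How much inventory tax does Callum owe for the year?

$8,447.68

Days held (25 March – 26 May 2024): 63 out of 366
Tax = $1,558,000 × 3.15% × 63/366 = $8,447.6803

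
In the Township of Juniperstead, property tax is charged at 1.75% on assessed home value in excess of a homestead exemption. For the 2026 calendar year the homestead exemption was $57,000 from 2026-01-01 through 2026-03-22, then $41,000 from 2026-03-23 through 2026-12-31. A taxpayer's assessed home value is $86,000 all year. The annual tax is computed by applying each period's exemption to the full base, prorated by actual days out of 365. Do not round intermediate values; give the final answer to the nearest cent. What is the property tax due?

$725.36

2026-01-01 to 2026-03-22: 81 days, exemption $57,000 → ($86,000 − $57,000) × 1.75% × 81/365 = $112.6233
2026-03-23 to 2026-12-31: 284 days, exemption $41,000 → ($86,000 − $41,000) × 1.75% × 284/365 = $612.7397
Total = $725.3630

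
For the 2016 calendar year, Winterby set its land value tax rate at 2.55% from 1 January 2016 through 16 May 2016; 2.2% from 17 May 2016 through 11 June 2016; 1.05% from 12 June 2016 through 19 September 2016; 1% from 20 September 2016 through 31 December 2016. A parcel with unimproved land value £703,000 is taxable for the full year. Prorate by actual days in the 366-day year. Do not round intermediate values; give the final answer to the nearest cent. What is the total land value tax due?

£11,804.06

1 January – 16 May 2016: 137 days at 2.55% → £703,000 × 2.55% × 137/366 = £6,710.1926
17 May – 11 June 2016: 26 days at 2.2% → £703,000 × 2.2% × 26/366 = £1,098.6776
12 June – 19 September 2016: 100 days at 1.05% → £703,000 × 1.05% × 100/366 = £2,016.8033
20 September – 31 December 2016: 103 days at 1% → £703,000 × 1% × 103/366 = £1,978.3880
Total = £11,804.0615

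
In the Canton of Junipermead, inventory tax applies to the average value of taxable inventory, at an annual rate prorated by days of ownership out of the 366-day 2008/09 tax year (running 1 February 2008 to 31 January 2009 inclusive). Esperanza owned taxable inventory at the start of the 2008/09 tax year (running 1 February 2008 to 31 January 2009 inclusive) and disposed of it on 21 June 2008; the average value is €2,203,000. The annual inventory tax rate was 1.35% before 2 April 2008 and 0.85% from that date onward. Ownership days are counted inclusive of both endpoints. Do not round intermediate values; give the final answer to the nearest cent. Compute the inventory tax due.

€9,100.92

1 February – 1 April 2008: 61 days at 1.35% → €2,203,000 × 1.35% × 61/366 = €4,956.7500
2 April – 21 June 2008: 81 days at 0.85% → €2,203,000 × 0.85% × 81/366 = €4,144.1680
Total = €9,100.9180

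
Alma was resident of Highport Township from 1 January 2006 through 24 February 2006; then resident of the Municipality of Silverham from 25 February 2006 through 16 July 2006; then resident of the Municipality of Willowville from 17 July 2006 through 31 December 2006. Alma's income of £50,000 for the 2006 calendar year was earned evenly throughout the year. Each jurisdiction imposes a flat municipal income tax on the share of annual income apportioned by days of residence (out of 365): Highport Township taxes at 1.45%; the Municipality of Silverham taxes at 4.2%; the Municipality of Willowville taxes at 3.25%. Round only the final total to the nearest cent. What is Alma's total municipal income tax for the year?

Highport Township, 1 January – 24 February 2006: 55 days → £50,000 × 1.45% × 55/365 = £109.2466
The Municipality of Silverham, 25 February – 16 July 2006: 142 days → £50,000 × 4.2% × 142/365 = £816.9863
The Municipality of Willowville, 17 July – 31 December 2006: 168 days → £50,000 × 3.25% × 168/365 = £747.9452
Total = £1,674.1781

£1,674.18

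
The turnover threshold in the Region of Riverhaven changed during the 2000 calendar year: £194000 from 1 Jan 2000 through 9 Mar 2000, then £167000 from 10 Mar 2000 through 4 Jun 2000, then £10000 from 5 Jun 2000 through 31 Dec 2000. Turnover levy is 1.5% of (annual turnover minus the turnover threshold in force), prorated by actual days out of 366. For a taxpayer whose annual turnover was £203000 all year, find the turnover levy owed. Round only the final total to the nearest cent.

1 Jan – 9 Mar 2000: 69 days, exemption £194000 → (£203000 − £194000) × 1.5% × 69/366 = £25.4508
10 Mar – 4 Jun 2000: 87 days, exemption £167000 → (£203000 − £167000) × 1.5% × 87/366 = £128.3607
5 Jun – 31 Dec 2000: 210 days, exemption £10000 → (£203000 − £10000) × 1.5% × 210/366 = £1661.0656
Total = £1814.8770

£1814.88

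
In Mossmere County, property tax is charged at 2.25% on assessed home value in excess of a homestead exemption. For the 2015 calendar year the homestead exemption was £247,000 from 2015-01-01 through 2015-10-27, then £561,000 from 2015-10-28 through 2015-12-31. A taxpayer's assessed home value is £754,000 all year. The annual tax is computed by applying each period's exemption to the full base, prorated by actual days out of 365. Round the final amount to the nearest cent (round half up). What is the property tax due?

£10,149.35

2015-01-01 to 2015-10-27: 300 days, exemption £247,000 → (£754,000 − £247,000) × 2.25% × 300/365 = £9,376.0274
2015-10-28 to 2015-12-31: 65 days, exemption £561,000 → (£754,000 − £561,000) × 2.25% × 65/365 = £773.3219
Total = £10,149.3493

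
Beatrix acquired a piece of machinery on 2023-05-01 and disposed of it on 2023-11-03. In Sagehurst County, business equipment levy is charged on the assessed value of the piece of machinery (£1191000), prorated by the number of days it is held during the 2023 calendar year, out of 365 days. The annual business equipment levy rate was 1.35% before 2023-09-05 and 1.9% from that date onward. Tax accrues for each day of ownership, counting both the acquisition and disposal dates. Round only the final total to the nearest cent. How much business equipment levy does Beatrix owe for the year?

2023-05-01 to 2023-09-04: 127 days at 1.35% → £1191000 × 1.35% × 127/365 = £5594.4370
2023-09-05 to 2023-11-03: 60 days at 1.9% → £1191000 × 1.9% × 60/365 = £3719.8356
Total = £9314.2726

£9314.27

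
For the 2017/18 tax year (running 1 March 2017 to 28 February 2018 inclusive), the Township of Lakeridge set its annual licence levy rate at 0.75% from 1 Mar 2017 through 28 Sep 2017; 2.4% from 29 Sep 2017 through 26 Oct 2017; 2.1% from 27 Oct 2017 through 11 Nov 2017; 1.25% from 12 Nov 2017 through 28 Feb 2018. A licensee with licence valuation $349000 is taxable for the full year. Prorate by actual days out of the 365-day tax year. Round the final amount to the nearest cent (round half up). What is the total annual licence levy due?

1 Mar – 28 Sep 2017: 212 days at 0.75% → $349000 × 0.75% × 212/365 = $1520.3014
29 Sep – 26 Oct 2017: 28 days at 2.4% → $349000 × 2.4% × 28/365 = $642.5425
27 Oct – 11 Nov 2017: 16 days at 2.1% → $349000 × 2.1% × 16/365 = $321.2712
12 Nov 2017 – 28 Feb 2018: 109 days at 1.25% → $349000 × 1.25% × 109/365 = $1302.7740
Total = $3786.8890

$3786.89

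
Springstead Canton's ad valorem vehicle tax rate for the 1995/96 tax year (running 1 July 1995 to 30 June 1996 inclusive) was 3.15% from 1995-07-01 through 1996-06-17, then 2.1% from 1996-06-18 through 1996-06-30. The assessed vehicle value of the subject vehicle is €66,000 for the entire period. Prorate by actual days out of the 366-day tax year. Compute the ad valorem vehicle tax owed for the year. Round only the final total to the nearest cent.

€2,054.39

1995-07-01 to 1996-06-17: 353 days at 3.15% → €66,000 × 3.15% × 353/366 = €2,005.1557
1996-06-18 to 1996-06-30: 13 days at 2.1% → €66,000 × 2.1% × 13/366 = €49.2295
Total = €2,054.3852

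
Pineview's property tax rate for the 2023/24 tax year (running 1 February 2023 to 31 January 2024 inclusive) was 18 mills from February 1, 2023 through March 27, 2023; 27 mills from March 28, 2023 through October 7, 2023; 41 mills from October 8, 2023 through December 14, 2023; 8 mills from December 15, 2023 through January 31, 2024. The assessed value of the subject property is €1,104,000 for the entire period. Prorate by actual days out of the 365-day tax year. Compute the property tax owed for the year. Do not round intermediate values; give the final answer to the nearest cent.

February 1 – March 27, 2023: 55 days at 18 mills → €1,104,000 × 1.8% × 55/365 = €2,994.4110
March 28 – October 7, 2023: 194 days at 27 mills → €1,104,000 × 2.7% × 194/365 = €15,843.1562
October 8 – December 14, 2023: 68 days at 41 mills → €1,104,000 × 4.1% × 68/365 = €8,432.7452
December 15, 2023 – January 31, 2024: 48 days at 8 mills → €1,104,000 × 0.8% × 48/365 = €1,161.4685
Total = €28,431.7808

€28,431.78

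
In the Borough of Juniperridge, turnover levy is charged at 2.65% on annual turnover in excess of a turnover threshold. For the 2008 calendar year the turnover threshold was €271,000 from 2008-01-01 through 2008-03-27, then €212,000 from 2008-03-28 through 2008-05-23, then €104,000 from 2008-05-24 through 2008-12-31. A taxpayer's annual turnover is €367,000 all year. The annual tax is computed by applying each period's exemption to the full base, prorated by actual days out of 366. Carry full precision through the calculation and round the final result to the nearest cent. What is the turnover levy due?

2008-01-01 to 2008-03-27: 87 days, exemption €271,000 → (€367,000 − €271,000) × 2.65% × 87/366 = €604.7213
2008-03-28 to 2008-05-23: 57 days, exemption €212,000 → (€367,000 − €212,000) × 2.65% × 57/366 = €639.6926
2008-05-24 to 2008-12-31: 222 days, exemption €104,000 → (€367,000 − €104,000) × 2.65% × 222/366 = €4,227.4016
Total = €5,471.8156

€5,471.82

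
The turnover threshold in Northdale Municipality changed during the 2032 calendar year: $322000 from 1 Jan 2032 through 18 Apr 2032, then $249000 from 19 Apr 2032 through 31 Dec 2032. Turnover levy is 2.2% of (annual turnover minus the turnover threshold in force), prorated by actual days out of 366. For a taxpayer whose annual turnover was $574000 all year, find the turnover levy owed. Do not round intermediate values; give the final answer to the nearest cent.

1 Jan – 18 Apr 2032: 109 days, exemption $322000 → ($574000 − $322000) × 2.2% × 109/366 = $1651.0820
19 Apr – 31 Dec 2032: 257 days, exemption $249000 → ($574000 − $249000) × 2.2% × 257/366 = $5020.6284
Total = $6671.7104

$6671.71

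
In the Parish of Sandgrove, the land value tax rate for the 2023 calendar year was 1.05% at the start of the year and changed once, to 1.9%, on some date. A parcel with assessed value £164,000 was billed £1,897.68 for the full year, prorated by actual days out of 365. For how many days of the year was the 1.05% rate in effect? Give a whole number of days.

Let d = days at the first rate; then 365 − d days at the second rate.
£164,000 × [1.05%·d + 1.9%·(365−d)] / 365 = £1,897.68
Solving gives d = 319, so the new rate took effect on 16 November 2023.

319 days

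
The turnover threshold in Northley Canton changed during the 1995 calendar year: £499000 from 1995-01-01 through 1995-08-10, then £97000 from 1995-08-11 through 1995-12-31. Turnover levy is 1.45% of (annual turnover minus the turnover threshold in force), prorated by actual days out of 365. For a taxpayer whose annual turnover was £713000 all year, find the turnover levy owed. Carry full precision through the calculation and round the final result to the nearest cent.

1995-01-01 to 1995-08-10: 222 days, exemption £499000 → (£713000 − £499000) × 1.45% × 222/365 = £1887.3041
1995-08-11 to 1995-12-31: 143 days, exemption £97000 → (£713000 − £97000) × 1.45% × 143/365 = £3499.3863
Total = £5386.6904

£5386.69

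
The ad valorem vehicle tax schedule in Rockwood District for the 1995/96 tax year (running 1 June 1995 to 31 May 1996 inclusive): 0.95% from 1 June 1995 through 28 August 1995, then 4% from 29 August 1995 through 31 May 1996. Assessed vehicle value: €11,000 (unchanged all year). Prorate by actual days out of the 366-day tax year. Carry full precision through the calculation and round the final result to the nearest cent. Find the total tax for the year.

1 June – 28 August 1995: 89 days at 0.95% → €11,000 × 0.95% × 89/366 = €25.4112
29 August 1995 – 31 May 1996: 277 days at 4% → €11,000 × 4% × 277/366 = €333.0055
Total = €358.4167

€358.42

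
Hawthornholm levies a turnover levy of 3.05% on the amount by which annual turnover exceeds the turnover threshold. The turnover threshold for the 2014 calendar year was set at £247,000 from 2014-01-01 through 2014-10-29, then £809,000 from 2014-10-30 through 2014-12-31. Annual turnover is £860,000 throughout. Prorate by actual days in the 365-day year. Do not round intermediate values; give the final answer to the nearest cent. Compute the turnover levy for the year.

£15,737.92

2014-01-01 to 2014-10-29: 302 days, exemption £247,000 → (£860,000 − £247,000) × 3.05% × 302/365 = £15,469.4329
2014-10-30 to 2014-12-31: 63 days, exemption £809,000 → (£860,000 − £809,000) × 3.05% × 63/365 = £268.4836
Total = £15,737.9164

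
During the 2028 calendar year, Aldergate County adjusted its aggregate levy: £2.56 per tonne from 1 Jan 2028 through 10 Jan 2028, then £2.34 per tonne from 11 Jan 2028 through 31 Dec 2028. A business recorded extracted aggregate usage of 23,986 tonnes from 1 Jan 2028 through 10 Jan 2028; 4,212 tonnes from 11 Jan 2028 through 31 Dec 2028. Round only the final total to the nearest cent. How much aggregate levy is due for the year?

1 Jan – 10 Jan 2028: 23,986 tonnes at £2.56/tonne → £61404.16
11 Jan – 31 Dec 2028: 4,212 tonnes at £2.34/tonne → £9856.08

£71260.24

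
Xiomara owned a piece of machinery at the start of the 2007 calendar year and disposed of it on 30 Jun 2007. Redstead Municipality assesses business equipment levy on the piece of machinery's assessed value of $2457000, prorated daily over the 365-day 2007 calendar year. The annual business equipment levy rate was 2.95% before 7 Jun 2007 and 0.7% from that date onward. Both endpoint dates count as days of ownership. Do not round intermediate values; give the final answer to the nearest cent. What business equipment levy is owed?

1 Jan – 6 Jun 2007: 157 days at 2.95% → $2457000 × 2.95% × 157/365 = $31176.9740
7 Jun – 30 Jun 2007: 24 days at 0.7% → $2457000 × 0.7% × 24/365 = $1130.8932
Total = $32307.8671

$32307.87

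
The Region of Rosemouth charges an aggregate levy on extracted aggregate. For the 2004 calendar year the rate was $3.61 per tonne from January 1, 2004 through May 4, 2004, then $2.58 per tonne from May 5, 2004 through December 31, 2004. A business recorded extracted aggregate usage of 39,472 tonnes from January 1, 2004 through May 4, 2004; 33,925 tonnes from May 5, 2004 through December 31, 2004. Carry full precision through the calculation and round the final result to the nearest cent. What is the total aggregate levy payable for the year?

January 1 – May 4, 2004: 39,472 tonnes at $3.61/tonne → $142,493.92
May 5 – December 31, 2004: 33,925 tonnes at $2.58/tonne → $87,526.50

$230,020.42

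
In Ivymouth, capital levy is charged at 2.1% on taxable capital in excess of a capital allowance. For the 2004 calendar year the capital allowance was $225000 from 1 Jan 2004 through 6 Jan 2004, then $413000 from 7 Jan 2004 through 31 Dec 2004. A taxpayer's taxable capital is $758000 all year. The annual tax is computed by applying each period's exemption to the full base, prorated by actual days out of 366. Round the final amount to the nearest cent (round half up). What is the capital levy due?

$7309.72

1 Jan – 6 Jan 2004: 6 days, exemption $225000 → ($758000 − $225000) × 2.1% × 6/366 = $183.4918
7 Jan – 31 Dec 2004: 360 days, exemption $413000 → ($758000 − $413000) × 2.1% × 360/366 = $7126.2295
Total = $7309.7213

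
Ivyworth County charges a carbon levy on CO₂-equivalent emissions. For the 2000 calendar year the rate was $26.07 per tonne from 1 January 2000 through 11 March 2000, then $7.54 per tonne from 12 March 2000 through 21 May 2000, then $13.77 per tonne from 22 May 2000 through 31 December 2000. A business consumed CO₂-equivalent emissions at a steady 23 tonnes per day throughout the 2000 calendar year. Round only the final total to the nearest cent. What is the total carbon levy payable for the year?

1 January – 11 March 2000: 71 days × 23 tonnes/day = 1,633 tonnes at $26.07/tonne → $42,572.31
12 March – 21 May 2000: 71 days × 23 tonnes/day = 1,633 tonnes at $7.54/tonne → $12,312.82
22 May – 31 December 2000: 224 days × 23 tonnes/day = 5,152 tonnes at $13.77/tonne → $70,943.04

$125,828.17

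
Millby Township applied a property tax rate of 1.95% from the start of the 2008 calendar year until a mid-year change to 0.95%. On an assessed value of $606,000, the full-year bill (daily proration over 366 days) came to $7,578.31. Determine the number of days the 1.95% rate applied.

Let d = days at the first rate; then 366 − d days at the second rate.
$606,000 × [1.95%·d + 0.95%·(366−d)] / 366 = $7,578.31
Solving gives d = 110, so the new rate took effect on 20 April 2008.

110 days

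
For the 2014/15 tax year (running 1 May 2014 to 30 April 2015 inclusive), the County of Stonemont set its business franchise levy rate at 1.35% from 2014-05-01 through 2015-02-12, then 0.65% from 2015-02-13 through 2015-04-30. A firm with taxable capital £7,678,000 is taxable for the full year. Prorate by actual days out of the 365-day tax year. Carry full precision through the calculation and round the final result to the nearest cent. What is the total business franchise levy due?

2014-05-01 to 2015-02-12: 288 days at 1.35% → £7,678,000 × 1.35% × 288/365 = £81,786.4767
2015-02-13 to 2015-04-30: 77 days at 0.65% → £7,678,000 × 0.65% × 77/365 = £10,528.3260
Total = £92,314.8027

£92,314.80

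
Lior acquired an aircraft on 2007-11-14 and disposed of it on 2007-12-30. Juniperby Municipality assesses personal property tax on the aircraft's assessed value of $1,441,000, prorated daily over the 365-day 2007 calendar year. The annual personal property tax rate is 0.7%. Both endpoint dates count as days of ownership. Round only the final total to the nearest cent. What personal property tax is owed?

$1,298.87

Days held (2007-11-14 to 2007-12-30): 47 out of 365
Tax = $1,441,000 × 0.7% × 47/365 = $1,298.8740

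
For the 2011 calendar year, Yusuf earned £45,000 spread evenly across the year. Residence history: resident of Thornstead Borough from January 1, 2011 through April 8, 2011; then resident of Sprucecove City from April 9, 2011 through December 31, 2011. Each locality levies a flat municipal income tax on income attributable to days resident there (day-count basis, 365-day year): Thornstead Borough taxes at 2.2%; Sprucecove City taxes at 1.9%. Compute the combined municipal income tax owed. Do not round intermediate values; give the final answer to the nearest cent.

Thornstead Borough, January 1 – April 8, 2011: 98 days → £45,000 × 2.2% × 98/365 = £265.8082
Sprucecove City, April 9 – December 31, 2011: 267 days → £45,000 × 1.9% × 267/365 = £625.4384
Total = £891.2466

£891.25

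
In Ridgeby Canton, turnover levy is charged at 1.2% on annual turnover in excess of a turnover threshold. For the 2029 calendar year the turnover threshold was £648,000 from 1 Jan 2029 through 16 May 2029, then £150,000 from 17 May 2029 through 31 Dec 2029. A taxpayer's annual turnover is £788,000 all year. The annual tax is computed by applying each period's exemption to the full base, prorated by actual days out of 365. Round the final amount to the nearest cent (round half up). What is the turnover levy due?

1 Jan – 16 May 2029: 136 days, exemption £648,000 → (£788,000 − £648,000) × 1.2% × 136/365 = £625.9726
17 May – 31 Dec 2029: 229 days, exemption £150,000 → (£788,000 − £150,000) × 1.2% × 229/365 = £4,803.3534
Total = £5,429.3260

£5,429.33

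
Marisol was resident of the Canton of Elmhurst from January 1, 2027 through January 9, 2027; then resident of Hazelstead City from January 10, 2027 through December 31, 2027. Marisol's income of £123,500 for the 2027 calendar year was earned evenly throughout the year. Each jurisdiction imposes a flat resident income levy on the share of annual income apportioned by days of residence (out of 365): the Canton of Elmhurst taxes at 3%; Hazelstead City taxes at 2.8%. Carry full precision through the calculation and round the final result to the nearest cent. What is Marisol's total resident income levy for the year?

£3,464.09

The Canton of Elmhurst, January 1 – January 9, 2027: 9 days → £123,500 × 3% × 9/365 = £91.3562
Hazelstead City, January 10 – December 31, 2027: 356 days → £123,500 × 2.8% × 356/365 = £3,372.7342
Total = £3,464.0904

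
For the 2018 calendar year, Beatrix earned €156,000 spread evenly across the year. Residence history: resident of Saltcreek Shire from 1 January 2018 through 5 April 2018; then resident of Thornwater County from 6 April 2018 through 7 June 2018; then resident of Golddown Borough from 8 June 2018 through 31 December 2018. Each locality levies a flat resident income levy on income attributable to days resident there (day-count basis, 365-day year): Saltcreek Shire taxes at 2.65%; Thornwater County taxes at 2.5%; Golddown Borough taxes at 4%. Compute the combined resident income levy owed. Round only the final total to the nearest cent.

€5,287.97

Saltcreek Shire, 1 January – 5 April 2018: 95 days → €156,000 × 2.65% × 95/365 = €1,075.9726
Thornwater County, 6 April – 7 June 2018: 63 days → €156,000 × 2.5% × 63/365 = €673.1507
Golddown Borough, 8 June – 31 December 2018: 207 days → €156,000 × 4% × 207/365 = €3,538.8493
Total = €5,287.9726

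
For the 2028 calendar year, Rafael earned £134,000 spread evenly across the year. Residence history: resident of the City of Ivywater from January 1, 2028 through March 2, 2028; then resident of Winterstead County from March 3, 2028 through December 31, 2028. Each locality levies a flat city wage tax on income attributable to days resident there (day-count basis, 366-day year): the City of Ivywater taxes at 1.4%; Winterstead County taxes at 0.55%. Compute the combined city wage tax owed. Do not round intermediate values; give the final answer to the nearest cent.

The City of Ivywater, January 1 – March 2, 2028: 62 days → £134,000 × 1.4% × 62/366 = £317.7923
Winterstead County, March 3 – December 31, 2028: 304 days → £134,000 × 0.55% × 304/366 = £612.1530
Total = £929.9454

£929.95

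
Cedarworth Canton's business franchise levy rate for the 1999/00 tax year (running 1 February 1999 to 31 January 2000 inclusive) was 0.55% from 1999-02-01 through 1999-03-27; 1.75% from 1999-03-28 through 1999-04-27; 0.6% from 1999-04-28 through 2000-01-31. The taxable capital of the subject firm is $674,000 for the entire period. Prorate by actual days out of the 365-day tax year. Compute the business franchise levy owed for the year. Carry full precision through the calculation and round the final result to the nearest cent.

1999-02-01 to 1999-03-27: 55 days at 0.55% → $674,000 × 0.55% × 55/365 = $558.5890
1999-03-28 to 1999-04-27: 31 days at 1.75% → $674,000 × 1.75% × 31/365 = $1,001.7671
1999-04-28 to 2000-01-31: 279 days at 0.6% → $674,000 × 0.6% × 279/365 = $3,091.1671
Total = $4,651.5233

$4,651.52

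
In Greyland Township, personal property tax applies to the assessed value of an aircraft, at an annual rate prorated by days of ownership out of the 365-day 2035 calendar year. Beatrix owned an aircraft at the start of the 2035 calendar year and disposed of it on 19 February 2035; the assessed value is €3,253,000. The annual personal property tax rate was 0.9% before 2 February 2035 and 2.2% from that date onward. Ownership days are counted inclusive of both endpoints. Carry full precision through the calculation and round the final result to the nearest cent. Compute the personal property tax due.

€6,096.03

1 January – 1 February 2035: 32 days at 0.9% → €3,253,000 × 0.9% × 32/365 = €2,566.7507
2 February – 19 February 2035: 18 days at 2.2% → €3,253,000 × 2.2% × 18/365 = €3,529.2822
Total = €6,096.0329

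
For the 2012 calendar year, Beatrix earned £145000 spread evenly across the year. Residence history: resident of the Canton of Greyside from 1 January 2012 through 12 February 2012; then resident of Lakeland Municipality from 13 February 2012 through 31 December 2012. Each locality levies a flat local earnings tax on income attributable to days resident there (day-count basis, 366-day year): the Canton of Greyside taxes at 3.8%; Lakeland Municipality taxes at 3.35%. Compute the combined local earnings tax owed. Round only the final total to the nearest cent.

The Canton of Greyside, 1 January – 12 February 2012: 43 days → £145000 × 3.8% × 43/366 = £647.3497
Lakeland Municipality, 13 February – 31 December 2012: 323 days → £145000 × 3.35% × 323/366 = £4286.8101
Total = £4934.1598

£4934.16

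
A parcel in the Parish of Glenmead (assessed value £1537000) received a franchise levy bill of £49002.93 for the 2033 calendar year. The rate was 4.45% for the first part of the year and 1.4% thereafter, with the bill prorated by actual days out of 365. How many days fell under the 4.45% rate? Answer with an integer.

Let d = days at the first rate; then 365 − d days at the second rate.
£1537000 × [4.45%·d + 1.4%·(365−d)] / 365 = £49002.93
Solving gives d = 214, so the new rate took effect on August 3, 2033.

214 days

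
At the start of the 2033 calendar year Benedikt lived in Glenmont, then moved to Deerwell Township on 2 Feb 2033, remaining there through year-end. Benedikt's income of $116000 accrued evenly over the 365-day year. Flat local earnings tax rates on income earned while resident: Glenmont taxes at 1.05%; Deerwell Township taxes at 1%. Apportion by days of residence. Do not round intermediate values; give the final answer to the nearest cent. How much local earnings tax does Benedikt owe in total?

Glenmont, 1 Jan – 1 Feb 2033: 32 days → $116000 × 1.05% × 32/365 = $106.7836
Deerwell Township, 2 Feb – 31 Dec 2033: 333 days → $116000 × 1% × 333/365 = $1058.3014
Total = $1165.0849

$1165.08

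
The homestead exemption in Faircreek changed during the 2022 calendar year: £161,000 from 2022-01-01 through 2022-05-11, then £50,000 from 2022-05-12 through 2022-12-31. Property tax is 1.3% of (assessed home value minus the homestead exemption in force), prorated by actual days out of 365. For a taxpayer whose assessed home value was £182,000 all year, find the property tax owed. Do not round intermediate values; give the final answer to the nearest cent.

£1,198.10

2022-01-01 to 2022-05-11: 131 days, exemption £161,000 → (£182,000 − £161,000) × 1.3% × 131/365 = £97.9808
2022-05-12 to 2022-12-31: 234 days, exemption £50,000 → (£182,000 − £50,000) × 1.3% × 234/365 = £1,100.1205
Total = £1,198.1014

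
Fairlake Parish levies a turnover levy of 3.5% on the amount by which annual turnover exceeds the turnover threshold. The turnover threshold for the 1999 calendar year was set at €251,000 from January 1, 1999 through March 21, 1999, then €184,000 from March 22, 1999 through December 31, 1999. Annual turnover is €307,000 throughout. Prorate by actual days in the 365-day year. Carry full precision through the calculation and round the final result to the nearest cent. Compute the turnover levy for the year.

€3,791.03

January 1 – March 21, 1999: 80 days, exemption €251,000 → (€307,000 − €251,000) × 3.5% × 80/365 = €429.5890
March 22 – December 31, 1999: 285 days, exemption €184,000 → (€307,000 − €184,000) × 3.5% × 285/365 = €3,361.4384
Total = €3,791.0274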